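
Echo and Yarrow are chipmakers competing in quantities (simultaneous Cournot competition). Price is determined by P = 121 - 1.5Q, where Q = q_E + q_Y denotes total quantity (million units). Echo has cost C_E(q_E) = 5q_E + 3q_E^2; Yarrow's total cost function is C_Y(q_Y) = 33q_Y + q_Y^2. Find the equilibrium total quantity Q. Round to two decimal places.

24.94

Echo's profit: π_E = (121 - 1.5Q)q_E - (5q_E + 3q_E²). Setting ∂π_E/∂q_E = 0: 116 - 9q_E - (3/2)(q_Y) = 0.
Yarrow's first-order condition: 88 - 5q_Y - (3/2)(q_E) = 0.
Best responses: q_E = (116 - (3/2)q_Y)/9, q_Y = (88 - (3/2)q_E)/5.
Solving the pair: q_E = 1792/171, q_Y = 824/57.
Total output Q = 1792/171 + 824/57 = 24.9357.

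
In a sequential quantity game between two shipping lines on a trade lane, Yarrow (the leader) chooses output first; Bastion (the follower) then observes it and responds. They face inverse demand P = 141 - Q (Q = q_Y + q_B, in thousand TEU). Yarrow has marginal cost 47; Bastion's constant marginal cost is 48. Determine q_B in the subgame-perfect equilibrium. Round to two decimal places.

22.75

Solve by backward induction. Given q_Y, the follower Bastion maximises π_B = (141 - q_Y - q_B)q_B - 48q_B.
Follower FOC: 93 - q_Y - 2q_B = 0, so q_B(q_Y) = (93 - q_Y)/2.
Yarrow substitutes q_B(q_Y) into its own profit: π_Y = q_Y(141 - q_Y - (93 - q_Y)/2) - 47q_Y = (189/2 - (1/2)q_Y)q_Y - 47q_Y.
Maximising: ∂π_Y/∂q_Y = 95/2 - q_Y = 0, giving q_Y = 95/2.
Then q_B = (93 - 95/2)/2 = 91/4.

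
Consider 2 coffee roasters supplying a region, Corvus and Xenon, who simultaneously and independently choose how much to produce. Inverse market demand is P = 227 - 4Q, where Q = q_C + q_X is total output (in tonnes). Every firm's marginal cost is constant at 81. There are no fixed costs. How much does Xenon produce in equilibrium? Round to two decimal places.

12.17

Each firm earns π_i = (227 - 4Q)q_i - 81q_i.
First-order condition (treating rivals' output as given): 146 - 8q_i - 4q_j = 0.
By symmetry each firm produces the same amount; substituting q_j = q_i yields q_i = 146/12 = 73/6.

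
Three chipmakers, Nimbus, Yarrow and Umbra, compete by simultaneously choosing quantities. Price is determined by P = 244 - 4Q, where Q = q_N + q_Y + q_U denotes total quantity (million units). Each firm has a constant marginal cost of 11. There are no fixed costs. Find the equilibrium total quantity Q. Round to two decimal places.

43.69

A representative firm's profit is π_i = q_i(244 - 4Q) - 11q_i.
First-order condition (treating rivals' output as given): 233 - 8q_i - 4·Σ_{j≠i} q_j = 0.
With identical firms every q_j equals q_i, so Σ_{j≠i} q_j = 2q_i and 233 = 16q_i, giving q_i = 233/16.
Total output Q = 233/16 + 233/16 + 233/16 = 699/16.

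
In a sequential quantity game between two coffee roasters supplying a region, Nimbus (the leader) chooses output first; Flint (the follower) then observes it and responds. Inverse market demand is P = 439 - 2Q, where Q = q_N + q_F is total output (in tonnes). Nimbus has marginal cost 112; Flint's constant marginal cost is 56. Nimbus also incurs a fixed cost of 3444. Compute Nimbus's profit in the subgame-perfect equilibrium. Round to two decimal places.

1146.06

The follower Flint best-responds to any q_N: π_F = (439 - 2Q)q_F - 56q_F.
Setting the follower's marginal profit to zero, 383 - 2q_N - 4q_F = 0, i.e. q_F = (383 - 2q_N)/4.
Nimbus substitutes q_F(q_N) into its own profit: π_N = q_N(439 - 2q_N - (383 - 2q_N)/2) - 112q_N = (495/2 - q_N)q_N - 112q_N.
Leader FOC: 271/2 - 2q_N = 0, so q_N = 271/4.
Then q_F = (383 - 2·(271/4))/4 = 495/8.
Price P = 439 - 2·(1037/8) = 719/4.
Nimbus's profit: (719/4 - 112)·(271/4) - 3444 = 1146.0625.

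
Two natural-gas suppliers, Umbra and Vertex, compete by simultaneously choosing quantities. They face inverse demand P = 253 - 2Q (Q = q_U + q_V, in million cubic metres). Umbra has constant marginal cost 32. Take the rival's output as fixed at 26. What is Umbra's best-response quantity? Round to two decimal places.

42.25

With the rival's output fixed at 26, Umbra's profit is π_U = (253 - 2·26 - 2q_U)q_U - (32q_U) = (201 - 2q_U)q_U - (32q_U).
∂π_U/∂q_U = 169 - 4q_U = 0, so q_U = 169/4.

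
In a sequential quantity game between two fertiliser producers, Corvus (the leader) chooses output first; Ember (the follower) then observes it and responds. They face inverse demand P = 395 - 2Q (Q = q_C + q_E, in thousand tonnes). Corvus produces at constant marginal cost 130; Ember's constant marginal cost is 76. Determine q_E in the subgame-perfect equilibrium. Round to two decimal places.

53.38

Solve by backward induction. Given q_C, the follower Ember maximises π_E = (395 - 2q_C - 2q_E)q_E - 76q_E.
Follower FOC: 319 - 2q_C - 4q_E = 0, so q_E(q_C) = (319 - 2q_C)/4.
Corvus substitutes q_E(q_C) into its own profit: π_C = q_C(395 - 2q_C - (319 - 2q_C)/2) - 130q_C = (471/2 - q_C)q_C - 130q_C.
The leader's first-order condition 211/2 - 2q_C = 0 yields q_C = 211/4.
Then q_E = (319 - 2·(211/4))/4 = 427/8.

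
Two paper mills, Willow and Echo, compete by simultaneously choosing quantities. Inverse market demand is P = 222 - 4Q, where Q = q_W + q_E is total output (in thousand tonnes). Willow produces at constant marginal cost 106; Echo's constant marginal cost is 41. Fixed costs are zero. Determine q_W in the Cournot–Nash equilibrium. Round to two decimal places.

4.25

Willow's profit: π_W = (222 - 4Q)q_W - (106q_W). Setting ∂π_W/∂q_W = 0: 116 - 8q_W - 4(q_E) = 0.
Echo's first-order condition: 181 - 8q_E - 4(q_W) = 0.
Rearranging gives the reaction functions q_W = (116 - 4q_E)/8 and q_E = (181 - 4q_W)/8.
Substituting one into the other gives q_W = 17/4 and q_E = 41/2.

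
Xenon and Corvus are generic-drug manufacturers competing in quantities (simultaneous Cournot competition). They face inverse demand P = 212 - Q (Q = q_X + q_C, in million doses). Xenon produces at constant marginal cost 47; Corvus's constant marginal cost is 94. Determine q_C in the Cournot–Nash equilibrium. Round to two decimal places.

Xenon's profit: π_X = (212 - Q)q_X - (47q_X). Setting ∂π_X/∂q_X = 0: 165 - 2q_X - (q_C) = 0.
Corvus's profit: π_C = (212 - Q)q_C - (94q_C). Setting ∂π_C/∂q_C = 0: 118 - 2q_C - (q_X) = 0.
So q_X = (165 - q_C)/2 and q_C = (118 - q_X)/2.
Substituting one into the other gives q_X = 212/3 and q_C = 71/3.

23.67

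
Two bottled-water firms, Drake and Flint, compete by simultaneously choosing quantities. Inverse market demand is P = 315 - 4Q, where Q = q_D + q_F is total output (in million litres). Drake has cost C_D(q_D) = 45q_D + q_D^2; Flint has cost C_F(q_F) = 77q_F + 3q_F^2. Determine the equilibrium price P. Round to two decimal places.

Drake's profit: π_D = (315 - 4Q)q_D - (45q_D + q_D²). Setting ∂π_D/∂q_D = 0: 270 - 10q_D - 4(q_F) = 0.
Flint's first-order condition: 238 - 14q_F - 4(q_D) = 0.
Best responses: q_D = (270 - 4q_F)/10, q_F = (238 - 4q_D)/14.
Solving the pair: q_D = 707/31, q_F = 325/31.
Total output Q = 1032/31, so price P = 315 - 4·(1032/31) = 181.8387.

181.84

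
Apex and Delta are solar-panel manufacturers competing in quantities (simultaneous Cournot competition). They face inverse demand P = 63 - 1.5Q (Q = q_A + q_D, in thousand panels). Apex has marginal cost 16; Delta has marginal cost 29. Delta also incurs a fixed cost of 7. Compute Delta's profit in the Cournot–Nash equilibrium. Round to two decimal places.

Apex's profit: π_A = (63 - 1.5Q)q_A - (16q_A). Setting ∂π_A/∂q_A = 0: 47 - 3q_A - (3/2)(q_D) = 0.
Delta's profit: π_D = (63 - 1.5Q)q_D - (29q_D). Setting ∂π_D/∂q_D = 0: 34 - 3q_D - (3/2)(q_A) = 0.
So q_A = (47 - (3/2)q_D)/3 and q_D = (34 - (3/2)q_A)/3.
Substituting one into the other gives q_A = 40/3 and q_D = 14/3.
Price P = 63 - (3/2)·18 = 36.
Delta's profit: (36 - 29)·(14/3) - 7 = 77/3.

25.67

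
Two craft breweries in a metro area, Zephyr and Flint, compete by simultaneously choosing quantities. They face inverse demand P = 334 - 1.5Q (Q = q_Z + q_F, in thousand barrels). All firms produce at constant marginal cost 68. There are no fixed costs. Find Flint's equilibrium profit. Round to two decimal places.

A representative firm's profit is π_i = q_i(334 - 1.5Q) - 68q_i.
Setting ∂π_i/∂q_i = 0 with rivals' quantities fixed: 266 - 3q_i - (3/2)q_j = 0.
By symmetry each firm produces the same amount; substituting q_j = q_i yields q_i = 266/(9/2) = 532/9.
Price P = 334 - (3/2)·(1064/9) = 470/3.
Flint's profit: (470/3 - 68)·(532/9) = 5241.1852.

5241.19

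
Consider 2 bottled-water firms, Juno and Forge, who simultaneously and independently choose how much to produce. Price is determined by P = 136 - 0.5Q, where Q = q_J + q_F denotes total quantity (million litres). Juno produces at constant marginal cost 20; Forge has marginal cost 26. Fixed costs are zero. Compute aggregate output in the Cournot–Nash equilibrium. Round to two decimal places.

Juno's profit: π_J = (136 - 0.5Q)q_J - (20q_J). Setting ∂π_J/∂q_J = 0: 116 - q_J - (1/2)(q_F) = 0.
Forge's profit: π_F = (136 - 0.5Q)q_F - (26q_F). Setting ∂π_F/∂q_F = 0: 110 - q_F - (1/2)(q_J) = 0.
Rearranging gives the reaction functions q_J = (116 - (1/2)q_F) and q_F = (110 - (1/2)q_J).
Substituting one into the other gives q_J = 244/3 and q_F = 208/3.
Total output Q = 244/3 + 208/3 = 452/3.

150.67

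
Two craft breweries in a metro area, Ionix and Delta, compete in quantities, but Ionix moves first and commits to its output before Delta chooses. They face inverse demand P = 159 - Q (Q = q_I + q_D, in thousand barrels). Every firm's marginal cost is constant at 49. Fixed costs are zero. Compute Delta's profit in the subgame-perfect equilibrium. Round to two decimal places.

Solve by backward induction. Given q_I, the follower Delta maximises π_D = (159 - q_I - q_D)q_D - 49q_D.
∂π_D/∂q_D = 110 - q_I - 2q_D = 0 gives the reaction function q_D = (110 - q_I)/2.
The leader anticipates this reaction. Substituting into P = 159 - Q gives P = 104 - (1/2)q_I, so π_I = (104 - (1/2)q_I)q_I - 49q_I.
Maximising: ∂π_I/∂q_I = 55 - q_I = 0, giving q_I = 55.
Then q_D = (110 - 55)/2 = 55/2.
Price P = 159 - 165/2 = 153/2.
Delta's profit: (153/2 - 49)·(55/2) = 756.2500.

756.25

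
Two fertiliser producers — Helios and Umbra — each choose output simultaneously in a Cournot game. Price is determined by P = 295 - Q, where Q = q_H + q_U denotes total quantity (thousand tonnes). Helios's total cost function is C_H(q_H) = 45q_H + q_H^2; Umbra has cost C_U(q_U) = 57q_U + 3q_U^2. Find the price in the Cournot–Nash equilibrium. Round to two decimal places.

Helios's profit: π_H = (295 - Q)q_H - (45q_H + q_H²). Setting ∂π_H/∂q_H = 0: 250 - 4q_H - (q_U) = 0.
Umbra's profit: π_U = (295 - Q)q_U - (57q_U + 3q_U²). Setting ∂π_U/∂q_U = 0: 238 - 8q_U - (q_H) = 0.
So q_H = (250 - q_U)/4 and q_U = (238 - q_H)/8.
Substituting one into the other gives q_H = 1762/31 and q_U = 702/31.
Total output Q = 79.4839, so price P = 295 - 79.4839 = 215.5161.

215.52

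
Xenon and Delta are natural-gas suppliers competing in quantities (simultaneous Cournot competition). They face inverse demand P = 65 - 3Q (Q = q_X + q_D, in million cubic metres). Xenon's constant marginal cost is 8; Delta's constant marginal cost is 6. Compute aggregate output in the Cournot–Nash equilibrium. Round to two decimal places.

Xenon's profit: π_X = (65 - 3Q)q_X - (8q_X). Setting ∂π_X/∂q_X = 0: 57 - 6q_X - 3(q_D) = 0.
Delta's first-order condition: 59 - 6q_D - 3(q_X) = 0.
So q_X = (57 - 3q_D)/6 and q_D = (59 - 3q_X)/6.
Solving the pair: q_X = 55/9, q_D = 61/9.
Total output Q = 55/9 + 61/9 = 116/9.

12.89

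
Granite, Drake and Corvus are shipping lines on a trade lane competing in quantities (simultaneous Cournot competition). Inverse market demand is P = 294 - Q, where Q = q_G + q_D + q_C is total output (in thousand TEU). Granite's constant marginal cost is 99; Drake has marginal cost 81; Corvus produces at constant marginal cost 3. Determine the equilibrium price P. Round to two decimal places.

119.25

Granite's profit: π_G = (294 - Q)q_G - (99q_G). Setting ∂π_G/∂q_G = 0: 195 - 2q_G - (q_D + q_C) = 0.
Drake's first-order condition: 213 - 2q_D - (q_G + q_C) = 0.
Corvus's first-order condition: 291 - 2q_C - (q_G + q_D) = 0.
Adding the 3 first-order conditions: 699 − 4Q = 0, so Q = 699/4.
Back-substituting: q_G = (195 − 699/4) = 81/4, q_D = (213 − 699/4) = 153/4, q_C = (291 − 699/4) = 465/4.
Total output Q = 699/4, so price P = 294 - 699/4 = 477/4.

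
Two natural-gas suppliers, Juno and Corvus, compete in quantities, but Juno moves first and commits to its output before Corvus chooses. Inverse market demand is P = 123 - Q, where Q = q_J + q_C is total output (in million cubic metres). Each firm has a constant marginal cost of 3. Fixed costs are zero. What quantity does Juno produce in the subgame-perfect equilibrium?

60

The follower Corvus best-responds to any q_J: π_C = (123 - Q)q_C - 3q_C.
Setting the follower's marginal profit to zero, 120 - q_J - 2q_C = 0, i.e. q_C = (120 - q_J)/2.
The leader anticipates this reaction. Substituting into P = 123 - Q gives P = 63 - (1/2)q_J, so π_J = (63 - (1/2)q_J)q_J - 3q_J.
Leader FOC: 60 - q_J = 0, so q_J = 60.
Then q_C = (120 - 60)/2 = 30.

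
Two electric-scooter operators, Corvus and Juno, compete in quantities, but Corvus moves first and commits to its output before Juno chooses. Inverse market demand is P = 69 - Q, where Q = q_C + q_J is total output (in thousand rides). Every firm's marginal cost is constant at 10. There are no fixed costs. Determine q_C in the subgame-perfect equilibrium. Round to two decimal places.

Solve by backward induction. Given q_C, the follower Juno maximises π_J = (69 - q_C - q_J)q_J - 10q_J.
∂π_J/∂q_J = 59 - q_C - 2q_J = 0 gives the reaction function q_J = (59 - q_C)/2.
Corvus substitutes q_J(q_C) into its own profit: π_C = q_C(69 - q_C - (59 - q_C)/2) - 10q_C = (79/2 - (1/2)q_C)q_C - 10q_C.
Maximising: ∂π_C/∂q_C = 59/2 - q_C = 0, giving q_C = 59/2.
Then q_J = (59 - 59/2)/2 = 59/4.

29.50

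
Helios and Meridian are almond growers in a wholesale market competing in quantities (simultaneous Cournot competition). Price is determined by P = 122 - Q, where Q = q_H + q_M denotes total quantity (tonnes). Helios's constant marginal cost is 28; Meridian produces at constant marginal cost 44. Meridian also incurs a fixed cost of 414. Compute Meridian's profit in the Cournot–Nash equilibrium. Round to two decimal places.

13.11

Helios's profit: π_H = (122 - Q)q_H - (28q_H). Setting ∂π_H/∂q_H = 0: 94 - 2q_H - (q_M) = 0.
Meridian's first-order condition: 78 - 2q_M - (q_H) = 0.
Rearranging gives the reaction functions q_H = (94 - q_M)/2 and q_M = (78 - q_H)/2.
Solving the pair: q_H = 110/3, q_M = 62/3.
Price P = 122 - 172/3 = 194/3.
Meridian's profit: (194/3 - 44)·(62/3) - 414 = 118/9.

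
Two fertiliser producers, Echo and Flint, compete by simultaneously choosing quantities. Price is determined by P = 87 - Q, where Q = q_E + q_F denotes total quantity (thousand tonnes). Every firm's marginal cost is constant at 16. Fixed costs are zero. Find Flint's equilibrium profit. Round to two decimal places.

Each firm earns π_i = (87 - Q)q_i - 16q_i.
First-order condition (treating rivals' output as given): 71 - 2q_i - q_j = 0.
By symmetry each firm produces the same amount; substituting q_j = q_i yields q_i = 71/3.
Price P = 87 - 142/3 = 119/3.
Flint's profit: (119/3 - 16)·(71/3) = 560.1111.

560.11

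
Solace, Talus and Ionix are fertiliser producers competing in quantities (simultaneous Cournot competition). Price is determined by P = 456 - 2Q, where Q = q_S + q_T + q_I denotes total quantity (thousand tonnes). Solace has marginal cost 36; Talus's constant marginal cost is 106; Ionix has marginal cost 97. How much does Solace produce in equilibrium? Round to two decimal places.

68.88

Solace's profit: π_S = (456 - 2Q)q_S - (36q_S). Setting ∂π_S/∂q_S = 0: 420 - 4q_S - 2(q_T + q_I) = 0.
Talus's first-order condition: 350 - 4q_T - 2(q_S + q_I) = 0.
Ionix's profit: π_I = (456 - 2Q)q_I - (97q_I). Setting ∂π_I/∂q_I = 0: 359 - 4q_I - 2(q_S + q_T) = 0.
Adding the 3 conditions: 1129 − 4Q − 4Q = 0, i.e. Q = 1129/8.
Back-substituting: q_S = (420 − 1129/4)/2 = 551/8, q_T = (350 − 1129/4)/2 = 271/8, q_I = (359 − 1129/4)/2 = 307/8.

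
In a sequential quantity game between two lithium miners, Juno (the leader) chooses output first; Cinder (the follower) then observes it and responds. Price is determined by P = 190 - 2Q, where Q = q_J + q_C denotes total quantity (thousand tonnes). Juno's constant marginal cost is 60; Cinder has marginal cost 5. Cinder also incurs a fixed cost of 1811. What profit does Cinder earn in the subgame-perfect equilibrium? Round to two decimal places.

908.53

Solve by backward induction. Given q_J, the follower Cinder maximises π_C = (190 - 2q_J - 2q_C)q_C - 5q_C.
∂π_C/∂q_C = 185 - 2q_J - 4q_C = 0 gives the reaction function q_C = (185 - 2q_J)/4.
Juno substitutes q_C(q_J) into its own profit: π_J = q_J(190 - 2q_J - (185 - 2q_J)/2) - 60q_J = (195/2 - q_J)q_J - 60q_J.
Maximising: ∂π_J/∂q_J = 75/2 - 2q_J = 0, giving q_J = 75/4.
Then q_C = (185 - 2·(75/4))/4 = 295/8.
Price P = 190 - 2·(445/8) = 315/4.
Cinder's profit: (315/4 - 5)·(295/8) - 1811 = 908.5313.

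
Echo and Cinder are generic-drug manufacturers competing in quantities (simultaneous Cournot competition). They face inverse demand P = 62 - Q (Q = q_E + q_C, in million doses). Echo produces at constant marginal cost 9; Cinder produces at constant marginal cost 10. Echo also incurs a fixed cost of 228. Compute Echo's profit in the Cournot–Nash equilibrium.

96

Echo's profit: π_E = (62 - Q)q_E - (9q_E). Setting ∂π_E/∂q_E = 0: 53 - 2q_E - (q_C) = 0.
Cinder's first-order condition: 52 - 2q_C - (q_E) = 0.
So q_E = (53 - q_C)/2 and q_C = (52 - q_E)/2.
Solving the pair: q_E = 18, q_C = 17.
Price P = 62 - 35 = 27.
Echo's profit: (27 - 9)·18 - 228 = 96.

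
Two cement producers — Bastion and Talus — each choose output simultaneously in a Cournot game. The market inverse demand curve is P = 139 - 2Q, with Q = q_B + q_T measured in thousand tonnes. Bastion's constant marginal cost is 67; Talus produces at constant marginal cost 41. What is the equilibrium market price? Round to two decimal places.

82.33

Bastion's profit: π_B = (139 - 2Q)q_B - (67q_B). Setting ∂π_B/∂q_B = 0: 72 - 4q_B - 2(q_T) = 0.
Talus's first-order condition: 98 - 4q_T - 2(q_B) = 0.
Rearranging gives the reaction functions q_B = (72 - 2q_T)/4 and q_T = (98 - 2q_B)/4.
Substituting one into the other gives q_B = 23/3 and q_T = 62/3.
Total output Q = 85/3, so price P = 139 - 2·(85/3) = 247/3.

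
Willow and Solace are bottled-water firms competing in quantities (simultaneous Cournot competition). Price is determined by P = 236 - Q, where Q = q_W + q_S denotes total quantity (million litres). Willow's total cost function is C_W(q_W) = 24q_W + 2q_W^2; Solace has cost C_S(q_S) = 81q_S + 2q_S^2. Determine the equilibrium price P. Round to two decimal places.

Willow's profit: π_W = (236 - Q)q_W - (24q_W + 2q_W²). Setting ∂π_W/∂q_W = 0: 212 - 6q_W - (q_S) = 0.
Solace's profit: π_S = (236 - Q)q_S - (81q_S + 2q_S²). Setting ∂π_S/∂q_S = 0: 155 - 6q_S - (q_W) = 0.
So q_W = (212 - q_S)/6 and q_S = (155 - q_W)/6.
Substituting one into the other gives q_W = 1117/35 and q_S = 718/35.
Total output Q = 367/7, so price P = 236 - 367/7 = 1285/7.

183.57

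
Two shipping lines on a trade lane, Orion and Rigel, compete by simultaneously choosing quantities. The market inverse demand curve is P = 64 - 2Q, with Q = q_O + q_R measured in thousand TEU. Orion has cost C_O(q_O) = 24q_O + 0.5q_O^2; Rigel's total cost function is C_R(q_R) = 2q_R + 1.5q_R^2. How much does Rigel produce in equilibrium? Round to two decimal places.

Orion's profit: π_O = (64 - 2Q)q_O - (24q_O + (1/2)q_O²). Setting ∂π_O/∂q_O = 0: 40 - 5q_O - 2(q_R) = 0.
Rigel's profit: π_R = (64 - 2Q)q_R - (2q_R + (3/2)q_R²). Setting ∂π_R/∂q_R = 0: 62 - 7q_R - 2(q_O) = 0.
Best responses: q_O = (40 - 2q_R)/5, q_R = (62 - 2q_O)/7.
Substituting one into the other gives q_O = 156/31 and q_R = 230/31.

7.42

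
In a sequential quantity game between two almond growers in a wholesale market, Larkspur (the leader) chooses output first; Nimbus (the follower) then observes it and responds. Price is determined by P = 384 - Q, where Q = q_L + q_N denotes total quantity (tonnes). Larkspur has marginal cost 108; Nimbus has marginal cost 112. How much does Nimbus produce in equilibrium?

Solve by backward induction. Given q_L, the follower Nimbus maximises π_N = (384 - q_L - q_N)q_N - 112q_N.
Setting the follower's marginal profit to zero, 272 - q_L - 2q_N = 0, i.e. q_N = (272 - q_L)/2.
Larkspur substitutes q_N(q_L) into its own profit: π_L = q_L(384 - q_L - (272 - q_L)/2) - 108q_L = (248 - (1/2)q_L)q_L - 108q_L.
Leader FOC: 140 - q_L = 0, so q_L = 140.
Then q_N = (272 - 140)/2 = 66.

66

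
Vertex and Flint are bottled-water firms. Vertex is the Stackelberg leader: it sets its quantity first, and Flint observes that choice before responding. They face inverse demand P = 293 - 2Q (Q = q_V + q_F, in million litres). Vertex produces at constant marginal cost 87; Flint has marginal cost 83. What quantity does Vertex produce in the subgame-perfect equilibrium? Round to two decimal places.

Solve by backward induction. Given q_V, the follower Flint maximises π_F = (293 - 2q_V - 2q_F)q_F - 83q_F.
∂π_F/∂q_F = 210 - 2q_V - 4q_F = 0 gives the reaction function q_F = (210 - 2q_V)/4.
The leader anticipates this reaction. Substituting into P = 293 - 2Q gives P = 188 - q_V, so π_V = (188 - q_V)q_V - 87q_V.
Leader FOC: 101 - 2q_V = 0, so q_V = 101/2.
Then q_F = (210 - 2·(101/2))/4 = 109/4.

50.50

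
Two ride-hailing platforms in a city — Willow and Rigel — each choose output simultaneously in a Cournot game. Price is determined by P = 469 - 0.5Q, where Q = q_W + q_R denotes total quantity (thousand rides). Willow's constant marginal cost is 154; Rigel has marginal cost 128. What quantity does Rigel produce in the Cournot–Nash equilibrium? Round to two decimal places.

Willow's profit: π_W = (469 - 0.5Q)q_W - (154q_W). Setting ∂π_W/∂q_W = 0: 315 - q_W - (1/2)(q_R) = 0.
Rigel's profit: π_R = (469 - 0.5Q)q_R - (128q_R). Setting ∂π_R/∂q_R = 0: 341 - q_R - (1/2)(q_W) = 0.
Best responses: q_W = (315 - (1/2)q_R), q_R = (341 - (1/2)q_W).
Solving the pair: q_W = 578/3, q_R = 734/3.

244.67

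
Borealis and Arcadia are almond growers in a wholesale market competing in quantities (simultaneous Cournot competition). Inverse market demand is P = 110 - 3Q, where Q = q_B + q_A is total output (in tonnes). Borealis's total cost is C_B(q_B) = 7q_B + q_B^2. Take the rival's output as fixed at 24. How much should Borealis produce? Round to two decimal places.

With the rival's output fixed at 24, Borealis's profit is π_B = (110 - 3·24 - 3q_B)q_B - (7q_B + q_B²) = (38 - 3q_B)q_B - (7q_B + q_B²).
∂π_B/∂q_B = 31 - 8q_B = 0, so q_B = 31/8.

3.88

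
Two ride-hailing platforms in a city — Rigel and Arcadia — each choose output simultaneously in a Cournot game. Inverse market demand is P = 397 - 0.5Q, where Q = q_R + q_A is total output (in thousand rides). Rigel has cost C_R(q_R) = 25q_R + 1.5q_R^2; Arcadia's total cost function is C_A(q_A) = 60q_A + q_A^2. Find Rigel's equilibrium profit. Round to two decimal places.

Rigel's profit: π_R = (397 - 0.5Q)q_R - (25q_R + (3/2)q_R²). Setting ∂π_R/∂q_R = 0: 372 - 4q_R - (1/2)(q_A) = 0.
Arcadia's first-order condition: 337 - 3q_A - (1/2)(q_R) = 0.
So q_R = (372 - (1/2)q_A)/4 and q_A = (337 - (1/2)q_R)/3.
Substituting one into the other gives q_R = 80.6383 and q_A = 98.8936.
Price P = 397 - (1/2)·179.5319 = 307.2340.
Rigel's profit: 307.2340·80.6383 - 25·80.6383 - (3/2)·80.6383² = 13005.0702.

13005.07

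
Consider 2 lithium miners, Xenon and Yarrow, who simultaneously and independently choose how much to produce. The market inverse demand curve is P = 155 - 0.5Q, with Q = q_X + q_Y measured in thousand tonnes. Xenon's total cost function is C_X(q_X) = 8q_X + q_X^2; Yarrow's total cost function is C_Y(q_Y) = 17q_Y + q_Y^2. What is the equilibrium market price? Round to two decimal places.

Xenon's profit: π_X = (155 - 0.5Q)q_X - (8q_X + q_X²). Setting ∂π_X/∂q_X = 0: 147 - 3q_X - (1/2)(q_Y) = 0.
Yarrow's profit: π_Y = (155 - 0.5Q)q_Y - (17q_Y + q_Y²). Setting ∂π_Y/∂q_Y = 0: 138 - 3q_Y - (1/2)(q_X) = 0.
Rearranging gives the reaction functions q_X = (147 - (1/2)q_Y)/3 and q_Y = (138 - (1/2)q_X)/3.
Solving the pair: q_X = 1488/35, q_Y = 1362/35.
Total output Q = 570/7, so price P = 155 - (1/2)·(570/7) = 800/7.

114.29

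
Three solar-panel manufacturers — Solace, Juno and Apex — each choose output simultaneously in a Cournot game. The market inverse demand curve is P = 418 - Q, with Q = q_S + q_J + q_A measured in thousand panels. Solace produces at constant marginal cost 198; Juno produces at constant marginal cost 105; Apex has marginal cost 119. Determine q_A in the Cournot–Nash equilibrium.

Solace's profit: π_S = (418 - Q)q_S - (198q_S). Setting ∂π_S/∂q_S = 0: 220 - 2q_S - (q_J + q_A) = 0.
Juno's first-order condition: 313 - 2q_J - (q_S + q_A) = 0.
Apex's first-order condition: 299 - 2q_A - (q_S + q_J) = 0.
Adding the 3 first-order conditions: 832 − 4Q = 0, so Q = 208.
Back-substituting: q_S = (220 − 208) = 12, q_J = (313 − 208) = 105, q_A = (299 − 208) = 91.

91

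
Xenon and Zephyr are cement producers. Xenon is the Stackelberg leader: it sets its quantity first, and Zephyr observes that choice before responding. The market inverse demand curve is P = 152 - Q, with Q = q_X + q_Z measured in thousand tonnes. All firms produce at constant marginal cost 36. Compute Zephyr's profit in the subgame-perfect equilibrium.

The follower Zephyr best-responds to any q_X: π_Z = (152 - Q)q_Z - 36q_Z.
Follower FOC: 116 - q_X - 2q_Z = 0, so q_Z(q_X) = (116 - q_X)/2.
The leader anticipates this reaction. Substituting into P = 152 - Q gives P = 94 - (1/2)q_X, so π_X = (94 - (1/2)q_X)q_X - 36q_X.
Maximising: ∂π_X/∂q_X = 58 - q_X = 0, giving q_X = 58.
Then q_Z = (116 - 58)/2 = 29.
Price P = 152 - 87 = 65.
Zephyr's profit: (65 - 36)·29 = 841.

841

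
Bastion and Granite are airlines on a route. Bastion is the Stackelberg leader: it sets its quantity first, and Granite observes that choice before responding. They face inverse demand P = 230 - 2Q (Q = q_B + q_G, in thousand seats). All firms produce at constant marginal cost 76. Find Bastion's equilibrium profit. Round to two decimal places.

1482.25

The follower Granite best-responds to any q_B: π_G = (230 - 2Q)q_G - 76q_G.
Setting the follower's marginal profit to zero, 154 - 2q_B - 4q_G = 0, i.e. q_G = (154 - 2q_B)/4.
Bastion substitutes q_G(q_B) into its own profit: π_B = q_B(230 - 2q_B - (154 - 2q_B)/2) - 76q_B = (153 - q_B)q_B - 76q_B.
The leader's first-order condition 77 - 2q_B = 0 yields q_B = 77/2.
Then q_G = (154 - 2·(77/2))/4 = 77/4.
Price P = 230 - 2·(231/4) = 229/2.
Bastion's profit: (229/2 - 76)·(77/2) = 1482.2500.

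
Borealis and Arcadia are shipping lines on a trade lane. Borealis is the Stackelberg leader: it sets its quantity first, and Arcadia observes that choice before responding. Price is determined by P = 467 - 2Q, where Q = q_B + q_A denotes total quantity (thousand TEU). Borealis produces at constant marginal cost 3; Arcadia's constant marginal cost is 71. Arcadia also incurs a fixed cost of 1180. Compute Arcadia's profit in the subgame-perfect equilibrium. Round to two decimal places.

Solve by backward induction. Given q_B, the follower Arcadia maximises π_A = (467 - 2q_B - 2q_A)q_A - 71q_A.
Setting the follower's marginal profit to zero, 396 - 2q_B - 4q_A = 0, i.e. q_A = (396 - 2q_B)/4.
The leader anticipates this reaction. Substituting into P = 467 - 2Q gives P = 269 - q_B, so π_B = (269 - q_B)q_B - 3q_B.
Leader FOC: 266 - 2q_B = 0, so q_B = 133.
Then q_A = (396 - 2·133)/4 = 65/2.
Price P = 467 - 2·(331/2) = 136.
Arcadia's profit: (136 - 71)·(65/2) - 1180 = 1865/2.

932.50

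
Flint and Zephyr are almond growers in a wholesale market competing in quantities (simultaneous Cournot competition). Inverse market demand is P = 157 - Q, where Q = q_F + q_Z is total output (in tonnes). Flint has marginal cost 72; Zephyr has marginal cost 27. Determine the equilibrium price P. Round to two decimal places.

Flint's profit: π_F = (157 - Q)q_F - (72q_F). Setting ∂π_F/∂q_F = 0: 85 - 2q_F - (q_Z) = 0.
Zephyr's profit: π_Z = (157 - Q)q_Z - (27q_Z). Setting ∂π_Z/∂q_Z = 0: 130 - 2q_Z - (q_F) = 0.
So q_F = (85 - q_Z)/2 and q_Z = (130 - q_F)/2.
Solving the pair: q_F = 40/3, q_Z = 175/3.
Total output Q = 215/3, so price P = 157 - 215/3 = 256/3.

85.33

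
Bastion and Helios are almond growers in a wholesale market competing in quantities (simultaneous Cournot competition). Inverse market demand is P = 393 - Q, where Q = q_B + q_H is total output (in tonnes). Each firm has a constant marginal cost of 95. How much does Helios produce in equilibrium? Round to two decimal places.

Each firm earns π_i = (393 - Q)q_i - 95q_i.
Setting ∂π_i/∂q_i = 0 with rivals' quantities fixed: 298 - 2q_i - q_j = 0.
By symmetry each firm produces the same amount; substituting q_j = q_i yields q_i = 298/3.

99.33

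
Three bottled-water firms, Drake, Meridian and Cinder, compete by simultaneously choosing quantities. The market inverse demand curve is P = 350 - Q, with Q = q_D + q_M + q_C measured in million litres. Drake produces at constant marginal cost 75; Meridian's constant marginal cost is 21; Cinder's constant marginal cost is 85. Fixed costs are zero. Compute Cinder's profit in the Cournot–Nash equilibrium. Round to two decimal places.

2280.06

Drake's profit: π_D = (350 - Q)q_D - (75q_D). Setting ∂π_D/∂q_D = 0: 275 - 2q_D - (q_M + q_C) = 0.
Meridian's profit: π_M = (350 - Q)q_M - (21q_M). Setting ∂π_M/∂q_M = 0: 329 - 2q_M - (q_D + q_C) = 0.
Cinder's first-order condition: 265 - 2q_C - (q_D + q_M) = 0.
Adding the 3 first-order conditions: 869 − 4Q = 0, so Q = 869/4.
Back-substituting: q_D = (275 − 869/4) = 231/4, q_M = (329 − 869/4) = 447/4, q_C = (265 − 869/4) = 191/4.
Price P = 350 - 869/4 = 531/4.
Cinder's profit: (531/4 - 85)·(191/4) = 2280.0625.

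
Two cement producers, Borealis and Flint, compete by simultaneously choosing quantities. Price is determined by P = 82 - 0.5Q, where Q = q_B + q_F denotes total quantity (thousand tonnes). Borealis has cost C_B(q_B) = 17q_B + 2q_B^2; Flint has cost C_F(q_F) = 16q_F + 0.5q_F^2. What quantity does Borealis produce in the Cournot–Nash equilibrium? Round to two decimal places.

Borealis's profit: π_B = (82 - 0.5Q)q_B - (17q_B + 2q_B²). Setting ∂π_B/∂q_B = 0: 65 - 5q_B - (1/2)(q_F) = 0.
Flint's profit: π_F = (82 - 0.5Q)q_F - (16q_F + (1/2)q_F²). Setting ∂π_F/∂q_F = 0: 66 - 2q_F - (1/2)(q_B) = 0.
So q_B = (65 - (1/2)q_F)/5 and q_F = (66 - (1/2)q_B)/2.
Solving the pair: q_B = 388/39, q_F = 1190/39.

9.95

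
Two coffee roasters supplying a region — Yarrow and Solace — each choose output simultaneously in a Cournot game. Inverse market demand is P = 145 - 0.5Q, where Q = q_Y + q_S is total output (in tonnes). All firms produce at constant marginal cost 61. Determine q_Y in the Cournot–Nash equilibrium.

56

Each firm earns π_i = (145 - 0.5Q)q_i - 61q_i.
First-order condition (treating rivals' output as given): 84 - q_i - (1/2)q_j = 0.
By symmetry each firm produces the same amount; substituting q_j = q_i yields q_i = 84/(3/2) = 56.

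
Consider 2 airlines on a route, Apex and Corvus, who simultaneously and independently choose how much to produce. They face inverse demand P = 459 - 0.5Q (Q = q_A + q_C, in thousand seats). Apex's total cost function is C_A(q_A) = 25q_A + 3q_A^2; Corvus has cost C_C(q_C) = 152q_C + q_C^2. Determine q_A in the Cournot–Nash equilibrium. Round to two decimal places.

55.35

Apex's profit: π_A = (459 - 0.5Q)q_A - (25q_A + 3q_A²). Setting ∂π_A/∂q_A = 0: 434 - 7q_A - (1/2)(q_C) = 0.
Corvus's profit: π_C = (459 - 0.5Q)q_C - (152q_C + q_C²). Setting ∂π_C/∂q_C = 0: 307 - 3q_C - (1/2)(q_A) = 0.
Rearranging gives the reaction functions q_A = (434 - (1/2)q_C)/7 and q_C = (307 - (1/2)q_A)/3.
Substituting one into the other gives q_A = 55.3494 and q_C = 93.1084.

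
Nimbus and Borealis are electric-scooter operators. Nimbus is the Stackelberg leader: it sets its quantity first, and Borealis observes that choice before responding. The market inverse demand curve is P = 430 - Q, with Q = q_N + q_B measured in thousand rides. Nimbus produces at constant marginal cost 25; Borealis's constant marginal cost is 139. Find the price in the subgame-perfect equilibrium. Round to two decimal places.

154.75

The follower Borealis best-responds to any q_N: π_B = (430 - Q)q_B - 139q_B.
Setting the follower's marginal profit to zero, 291 - q_N - 2q_B = 0, i.e. q_B = (291 - q_N)/2.
Nimbus substitutes q_B(q_N) into its own profit: π_N = q_N(430 - q_N - (291 - q_N)/2) - 25q_N = (569/2 - (1/2)q_N)q_N - 25q_N.
Maximising: ∂π_N/∂q_N = 519/2 - q_N = 0, giving q_N = 519/2.
Then q_B = (291 - 519/2)/2 = 63/4.
Total output Q = 1101/4, so price P = 430 - 1101/4 = 619/4.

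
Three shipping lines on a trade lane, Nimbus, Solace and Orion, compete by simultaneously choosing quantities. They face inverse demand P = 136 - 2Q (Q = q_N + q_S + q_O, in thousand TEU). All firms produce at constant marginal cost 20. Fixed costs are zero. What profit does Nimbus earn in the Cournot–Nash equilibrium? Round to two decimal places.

A representative firm's profit is π_i = q_i(136 - 2Q) - 20q_i.
First-order condition (treating rivals' output as given): 116 - 4q_i - 2·Σ_{j≠i} q_j = 0.
With identical firms every q_j equals q_i, so Σ_{j≠i} q_j = 2q_i and 116 = 8q_i, giving q_i = 29/2.
Price P = 136 - 2·(87/2) = 49.
Nimbus's profit: (49 - 20)·(29/2) = 841/2.

420.50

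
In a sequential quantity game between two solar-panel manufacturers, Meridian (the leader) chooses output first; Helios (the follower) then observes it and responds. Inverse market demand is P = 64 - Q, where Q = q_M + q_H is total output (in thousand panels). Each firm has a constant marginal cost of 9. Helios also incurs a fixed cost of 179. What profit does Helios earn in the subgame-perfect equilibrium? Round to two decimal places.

Solve by backward induction. Given q_M, the follower Helios maximises π_H = (64 - q_M - q_H)q_H - 9q_H.
∂π_H/∂q_H = 55 - q_M - 2q_H = 0 gives the reaction function q_H = (55 - q_M)/2.
The leader anticipates this reaction. Substituting into P = 64 - Q gives P = 73/2 - (1/2)q_M, so π_M = (73/2 - (1/2)q_M)q_M - 9q_M.
Maximising: ∂π_M/∂q_M = 55/2 - q_M = 0, giving q_M = 55/2.
Then q_H = (55 - 55/2)/2 = 55/4.
Price P = 64 - 165/4 = 91/4.
Helios's profit: (91/4 - 9)·(55/4) - 179 = 161/16.

10.06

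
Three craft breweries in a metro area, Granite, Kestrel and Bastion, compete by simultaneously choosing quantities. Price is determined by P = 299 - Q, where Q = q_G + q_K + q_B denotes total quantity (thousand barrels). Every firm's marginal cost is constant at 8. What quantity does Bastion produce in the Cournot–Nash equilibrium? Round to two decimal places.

72.75

A representative firm's profit is π_i = q_i(299 - Q) - 8q_i.
First-order condition (treating rivals' output as given): 291 - 2q_i - Σ_{j≠i} q_j = 0.
With identical firms every q_j equals q_i, so Σ_{j≠i} q_j = 2q_i and 291 = 4q_i, giving q_i = 291/4.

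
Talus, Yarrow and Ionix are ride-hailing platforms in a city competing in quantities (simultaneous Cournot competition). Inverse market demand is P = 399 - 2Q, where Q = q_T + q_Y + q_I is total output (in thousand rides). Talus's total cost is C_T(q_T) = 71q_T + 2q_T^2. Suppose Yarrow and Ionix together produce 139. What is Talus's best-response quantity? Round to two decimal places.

6.25

With rivals' combined output fixed at 139, Talus's profit is π_T = (399 - 2·139 - 2q_T)q_T - (71q_T + 2q_T²) = (121 - 2q_T)q_T - (71q_T + 2q_T²).
∂π_T/∂q_T = 50 - 8q_T = 0, so q_T = 25/4.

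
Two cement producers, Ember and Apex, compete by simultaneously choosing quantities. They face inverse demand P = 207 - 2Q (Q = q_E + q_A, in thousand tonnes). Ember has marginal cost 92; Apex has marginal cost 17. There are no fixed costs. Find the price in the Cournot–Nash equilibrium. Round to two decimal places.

Ember's profit: π_E = (207 - 2Q)q_E - (92q_E). Setting ∂π_E/∂q_E = 0: 115 - 4q_E - 2(q_A) = 0.
Apex's profit: π_A = (207 - 2Q)q_A - (17q_A). Setting ∂π_A/∂q_A = 0: 190 - 4q_A - 2(q_E) = 0.
So q_E = (115 - 2q_A)/4 and q_A = (190 - 2q_E)/4.
Solving the pair: q_E = 20/3, q_A = 265/6.
Total output Q = 305/6, so price P = 207 - 2·(305/6) = 316/3.

105.33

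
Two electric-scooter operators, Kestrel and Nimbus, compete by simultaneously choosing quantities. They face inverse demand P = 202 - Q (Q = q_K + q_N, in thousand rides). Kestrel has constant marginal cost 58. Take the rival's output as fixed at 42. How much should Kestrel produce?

51

With the rival's output fixed at 42, Kestrel's profit is π_K = (202 - 42 - q_K)q_K - (58q_K) = (160 - q_K)q_K - (58q_K).
∂π_K/∂q_K = 102 - 2q_K = 0, so q_K = 51.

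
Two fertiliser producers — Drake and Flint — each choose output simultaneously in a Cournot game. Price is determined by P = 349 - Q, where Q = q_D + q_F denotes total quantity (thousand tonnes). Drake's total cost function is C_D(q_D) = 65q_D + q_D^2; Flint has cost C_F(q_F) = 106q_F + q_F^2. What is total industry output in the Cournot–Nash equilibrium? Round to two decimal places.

105.40

Drake's profit: π_D = (349 - Q)q_D - (65q_D + q_D²). Setting ∂π_D/∂q_D = 0: 284 - 4q_D - (q_F) = 0.
Flint's profit: π_F = (349 - Q)q_F - (106q_F + q_F²). Setting ∂π_F/∂q_F = 0: 243 - 4q_F - (q_D) = 0.
So q_D = (284 - q_F)/4 and q_F = (243 - q_D)/4.
Substituting one into the other gives q_D = 893/15 and q_F = 688/15.
Total output Q = 893/15 + 688/15 = 527/5.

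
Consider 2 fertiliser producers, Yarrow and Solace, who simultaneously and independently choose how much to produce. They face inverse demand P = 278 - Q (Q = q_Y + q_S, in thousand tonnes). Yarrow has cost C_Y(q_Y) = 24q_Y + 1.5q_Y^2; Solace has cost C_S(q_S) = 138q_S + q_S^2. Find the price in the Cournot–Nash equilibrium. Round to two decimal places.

Yarrow's profit: π_Y = (278 - Q)q_Y - (24q_Y + (3/2)q_Y²). Setting ∂π_Y/∂q_Y = 0: 254 - 5q_Y - (q_S) = 0.
Solace's profit: π_S = (278 - Q)q_S - (138q_S + q_S²). Setting ∂π_S/∂q_S = 0: 140 - 4q_S - (q_Y) = 0.
So q_Y = (254 - q_S)/5 and q_S = (140 - q_Y)/4.
Substituting one into the other gives q_Y = 876/19 and q_S = 446/19.
Total output Q = 1322/19, so price P = 278 - 1322/19 = 208.4211.

208.42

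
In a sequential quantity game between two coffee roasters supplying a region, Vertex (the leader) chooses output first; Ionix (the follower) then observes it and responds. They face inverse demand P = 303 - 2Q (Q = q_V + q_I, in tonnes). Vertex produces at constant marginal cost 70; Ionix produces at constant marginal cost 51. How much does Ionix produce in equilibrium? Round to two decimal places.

The follower Ionix best-responds to any q_V: π_I = (303 - 2Q)q_I - 51q_I.
Follower FOC: 252 - 2q_V - 4q_I = 0, so q_I(q_V) = (252 - 2q_V)/4.
Vertex substitutes q_I(q_V) into its own profit: π_V = q_V(303 - 2q_V - (252 - 2q_V)/2) - 70q_V = (177 - q_V)q_V - 70q_V.
The leader's first-order condition 107 - 2q_V = 0 yields q_V = 107/2.
Then q_I = (252 - 2·(107/2))/4 = 145/4.

36.25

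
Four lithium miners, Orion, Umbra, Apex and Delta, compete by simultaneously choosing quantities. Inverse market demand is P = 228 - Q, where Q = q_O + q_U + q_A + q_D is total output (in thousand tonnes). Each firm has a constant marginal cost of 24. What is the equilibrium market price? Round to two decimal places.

64.80

Each firm earns π_i = (228 - Q)q_i - 24q_i.
First-order condition (treating rivals' output as given): 204 - 2q_i - Σ_{j≠i} q_j = 0.
By symmetry each firm produces the same amount; substituting Σ_{j≠i} q_j = 3q_i yields q_i = 204/5.
Total output Q = 816/5, so price P = 228 - 816/5 = 324/5.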